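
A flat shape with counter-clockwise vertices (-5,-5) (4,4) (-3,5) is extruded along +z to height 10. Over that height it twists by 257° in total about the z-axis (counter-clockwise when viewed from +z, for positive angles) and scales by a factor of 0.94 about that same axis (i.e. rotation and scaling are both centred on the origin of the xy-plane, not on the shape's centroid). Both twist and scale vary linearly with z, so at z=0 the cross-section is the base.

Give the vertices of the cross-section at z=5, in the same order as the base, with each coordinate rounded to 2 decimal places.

Cross-section at z=5: (6.81,-0.78) (-5.45,0.62) (-1.98,-5.30)

t = z/height = 5/10 = 0.5
s = 1 + (scale-1)·z/height = 1 + (0.94-1)·5/10 = 0.970000
θ = twist·z/height = 257°·5/10 = 128.5000° = 2.242748 rad
cos θ = -0.622515, sin θ = 0.782608 (intermediates below are computed at full precision and shown rounded to 5 d.p.)
v1: (-5,-5) → rotate → (7.02561,-0.80047) → ×s → (6.81485,-0.77645) → (6.81,-0.78)
v2: (4,4) → rotate → (-5.62049,0.64037) → ×s → (-5.45188,0.62116) → (-5.45,0.62)
v3: (-3,5) → rotate → (-2.04550,-5.46040) → ×s → (-1.98413,-5.29659) → (-1.98,-5.30)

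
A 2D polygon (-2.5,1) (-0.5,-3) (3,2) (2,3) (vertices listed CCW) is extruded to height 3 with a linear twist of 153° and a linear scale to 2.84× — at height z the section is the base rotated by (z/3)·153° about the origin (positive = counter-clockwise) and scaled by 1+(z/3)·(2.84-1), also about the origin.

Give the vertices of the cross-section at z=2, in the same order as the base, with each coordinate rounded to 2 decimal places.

t = z/height = 2/3 = 0.666667
s = 1 + (scale-1)·z/height = 1 + (2.84-1)·2/3 = 2.226667
θ = twist·z/height = 153°·2/3 = 102.0000° = 1.780236 rad
cos θ = -0.207912, sin θ = 0.978148 (intermediates below are computed at full precision and shown rounded to 5 d.p.)
v1: (-2.5,1) → rotate → (-0.45837,-2.65328) → ×s → (-1.02063,-5.90797) → (-1.02,-5.91)
v2: (-0.5,-3) → rotate → (3.03840,0.13466) → ×s → (6.76550,0.29985) → (6.77,0.30)
v3: (3,2) → rotate → (-2.58003,2.51862) → ×s → (-5.74487,5.60813) → (-5.74,5.61)
v4: (2,3) → rotate → (-3.35027,1.33256) → ×s → (-7.45993,2.96717) → (-7.46,2.97)

Cross-section at z=2: (-1.02,-5.91) (6.77,0.30) (-5.74,5.61) (-7.46,2.97)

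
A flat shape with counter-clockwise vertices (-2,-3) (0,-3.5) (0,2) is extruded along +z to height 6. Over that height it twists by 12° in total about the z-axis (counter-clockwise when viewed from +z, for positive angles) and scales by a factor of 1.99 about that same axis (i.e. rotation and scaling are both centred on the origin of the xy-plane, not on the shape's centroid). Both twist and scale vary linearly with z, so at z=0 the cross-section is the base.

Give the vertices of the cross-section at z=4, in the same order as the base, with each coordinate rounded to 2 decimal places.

Cross-section at z=4: (-2.59,-5.39) (0.81,-5.75) (-0.46,3.29)

t = z/height = 4/6 = 0.666667
s = 1 + (scale-1)·z/height = 1 + (1.99-1)·4/6 = 1.660000
θ = twist·z/height = 12°·4/6 = 8.0000° = 0.139626 rad
cos θ = 0.990268, sin θ = 0.139173 (intermediates below are computed at full precision and shown rounded to 5 d.p.)
v1: (-2,-3) → rotate → (-1.56302,-3.24915) → ×s → (-2.59461,-5.39359) → (-2.59,-5.39)
v2: (0,-3.5) → rotate → (0.48711,-3.46594) → ×s → (0.80860,-5.75346) → (0.81,-5.75)
v3: (0,2) → rotate → (-0.27835,1.98054) → ×s → (-0.46205,3.28769) → (-0.46,3.29)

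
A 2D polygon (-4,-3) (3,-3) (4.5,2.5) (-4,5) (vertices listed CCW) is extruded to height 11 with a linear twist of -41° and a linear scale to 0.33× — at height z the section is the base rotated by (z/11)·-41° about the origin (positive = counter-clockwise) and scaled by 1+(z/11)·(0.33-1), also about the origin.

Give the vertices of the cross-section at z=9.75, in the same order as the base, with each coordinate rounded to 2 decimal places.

Cross-section at z=9.75: (-2.03,-0.02) (0.26,-1.70) (2.07,-0.27) (-0.11,2.60)

t = z/height = 9.75/11 = 0.886364
s = 1 + (scale-1)·z/height = 1 + (0.33-1)·9.75/11 = 0.406136
θ = twist·z/height = -41°·9.75/11 = -36.3409° = -0.634269 rad
cos θ = 0.805505, sin θ = -0.592588 (intermediates below are computed at full precision and shown rounded to 5 d.p.)
v1: (-4,-3) → rotate → (-4.99979,-0.04616) → ×s → (-2.03060,-0.01875) → (-2.03,-0.02)
v2: (3,-3) → rotate → (0.63875,-4.19428) → ×s → (0.25942,-1.70345) → (0.26,-1.70)
v3: (4.5,2.5) → rotate → (5.10625,-0.65288) → ×s → (2.07383,-0.26516) → (2.07,-0.27)
v4: (-4,5) → rotate → (-0.25908,6.39788) → ×s → (-0.10522,2.59841) → (-0.11,2.60)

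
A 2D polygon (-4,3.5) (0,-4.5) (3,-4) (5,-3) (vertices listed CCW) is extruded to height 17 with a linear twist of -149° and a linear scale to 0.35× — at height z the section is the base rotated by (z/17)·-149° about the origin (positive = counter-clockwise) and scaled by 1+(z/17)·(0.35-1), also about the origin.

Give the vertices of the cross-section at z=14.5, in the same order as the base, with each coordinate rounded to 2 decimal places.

Cross-section at z=14.5: (2.32,0.48) (-1.60,1.21) (-2.23,0.01) (-2.41,-0.97)

t = z/height = 14.5/17 = 0.852941
s = 1 + (scale-1)·z/height = 1 + (0.35-1)·14.5/17 = 0.445588
θ = twist·z/height = -149°·14.5/17 = -127.0882° = -2.218108 rad
cos θ = -0.603044, sin θ = -0.797708 (intermediates below are computed at full precision and shown rounded to 5 d.p.)
v1: (-4,3.5) → rotate → (5.20415,1.08018) → ×s → (2.31891,0.48131) → (2.32,0.48)
v2: (0,-4.5) → rotate → (-3.58968,2.71370) → ×s → (-1.59952,1.20919) → (-1.60,1.21)
v3: (3,-4) → rotate → (-4.99996,0.01905) → ×s → (-2.22792,0.00849) → (-2.23,0.01)
v4: (5,-3) → rotate → (-5.40834,-2.17941) → ×s → (-2.40989,-0.97112) → (-2.41,-0.97)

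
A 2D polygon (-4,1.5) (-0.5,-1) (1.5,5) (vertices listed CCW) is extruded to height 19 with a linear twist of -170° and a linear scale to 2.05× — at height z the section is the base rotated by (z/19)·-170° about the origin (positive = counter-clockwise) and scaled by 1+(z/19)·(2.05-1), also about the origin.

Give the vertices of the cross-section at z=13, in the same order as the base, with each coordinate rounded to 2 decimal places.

t = z/height = 13/19 = 0.684211
s = 1 + (scale-1)·z/height = 1 + (2.05-1)·13/19 = 1.718421
θ = twist·z/height = -170°·13/19 = -116.3158° = -2.030093 rad
cos θ = -0.443318, sin θ = -0.896364 (intermediates below are computed at full precision and shown rounded to 5 d.p.)
v1: (-4,1.5) → rotate → (3.11782,2.92048) → ×s → (5.35773,5.01861) → (5.36,5.02)
v2: (-0.5,-1) → rotate → (-0.67471,0.89150) → ×s → (-1.15943,1.53197) → (-1.16,1.53)
v3: (1.5,5) → rotate → (3.81684,-3.56114) → ×s → (6.55895,-6.11953) → (6.56,-6.12)

Cross-section at z=13: (5.36,5.02) (-1.16,1.53) (6.56,-6.12)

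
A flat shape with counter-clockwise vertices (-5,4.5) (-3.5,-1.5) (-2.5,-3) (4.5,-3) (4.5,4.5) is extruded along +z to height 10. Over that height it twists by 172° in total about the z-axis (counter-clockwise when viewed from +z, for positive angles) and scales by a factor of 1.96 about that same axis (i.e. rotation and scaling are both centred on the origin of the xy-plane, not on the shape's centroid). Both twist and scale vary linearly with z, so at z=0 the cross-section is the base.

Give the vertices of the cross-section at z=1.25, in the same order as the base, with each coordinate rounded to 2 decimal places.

Cross-section at z=1.25: (-7.06,2.64) (-3.03,-3.00) (-1.37,-4.15) (5.92,-1.28) (2.84,6.54)

t = z/height = 1.25/10 = 0.125
s = 1 + (scale-1)·z/height = 1 + (1.96-1)·1.25/10 = 1.120000
θ = twist·z/height = 172°·1.25/10 = 21.5000° = 0.375246 rad
cos θ = 0.930418, sin θ = 0.366501 (intermediates below are computed at full precision and shown rounded to 5 d.p.)
v1: (-5,4.5) → rotate → (-6.30134,2.35437) → ×s → (-7.05750,2.63690) → (-7.06,2.64)
v2: (-3.5,-1.5) → rotate → (-2.70671,-2.67838) → ×s → (-3.03151,-2.99979) → (-3.03,-3.00)
v3: (-2.5,-3) → rotate → (-1.22654,-3.70751) → ×s → (-1.37373,-4.15241) → (-1.37,-4.15)
v4: (4.5,-3) → rotate → (5.28638,-1.14200) → ×s → (5.92075,-1.27904) → (5.92,-1.28)
v5: (4.5,4.5) → rotate → (2.53762,5.83613) → ×s → (2.84214,6.53647) → (2.84,6.54)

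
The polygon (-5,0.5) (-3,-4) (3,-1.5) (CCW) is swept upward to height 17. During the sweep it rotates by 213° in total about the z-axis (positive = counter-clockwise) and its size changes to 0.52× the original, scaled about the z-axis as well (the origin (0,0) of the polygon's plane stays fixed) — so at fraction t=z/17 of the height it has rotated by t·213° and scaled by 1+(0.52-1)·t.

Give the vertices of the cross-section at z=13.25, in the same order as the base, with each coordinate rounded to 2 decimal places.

Cross-section at z=13.25: (2.96,-1.06) (2.43,1.98) (-1.60,1.36)

t = z/height = 13.25/17 = 0.779412
s = 1 + (scale-1)·z/height = 1 + (0.52-1)·13.25/17 = 0.625882
θ = twist·z/height = 213°·13.25/17 = 166.0147° = 2.897503 rad
cos θ = -0.970358, sin θ = 0.241673 (intermediates below are computed at full precision and shown rounded to 5 d.p.)
v1: (-5,0.5) → rotate → (4.73095,-1.69354) → ×s → (2.96102,-1.05996) → (2.96,-1.06)
v2: (-3,-4) → rotate → (3.87776,3.15641) → ×s → (2.42702,1.97554) → (2.43,1.98)
v3: (3,-1.5) → rotate → (-2.54856,2.18056) → ×s → (-1.59510,1.36477) → (-1.60,1.36)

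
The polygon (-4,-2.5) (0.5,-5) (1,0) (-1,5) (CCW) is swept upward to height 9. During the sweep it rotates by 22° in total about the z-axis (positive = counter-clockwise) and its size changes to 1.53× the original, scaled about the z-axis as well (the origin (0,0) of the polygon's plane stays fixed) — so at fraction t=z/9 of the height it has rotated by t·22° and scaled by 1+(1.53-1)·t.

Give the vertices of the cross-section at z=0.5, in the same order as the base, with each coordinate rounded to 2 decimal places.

t = z/height = 0.5/9 = 0.0555556
s = 1 + (scale-1)·z/height = 1 + (1.53-1)·0.5/9 = 1.029444
θ = twist·z/height = 22°·0.5/9 = 1.2222° = 0.021332 rad
cos θ = 0.999772, sin θ = 0.021330 (intermediates below are computed at full precision and shown rounded to 5 d.p.)
v1: (-4,-2.5) → rotate → (-3.94576,-2.58475) → ×s → (-4.06195,-2.66086) → (-4.06,-2.66)
v2: (0.5,-5) → rotate → (0.60654,-4.98820) → ×s → (0.62440,-5.13507) → (0.62,-5.14)
v3: (1,0) → rotate → (0.99977,0.02133) → ×s → (1.02921,0.02196) → (1.03,0.02)
v4: (-1,5) → rotate → (-1.10642,4.97753) → ×s → (-1.13900,5.12409) → (-1.14,5.12)

Cross-section at z=0.5: (-4.06,-2.66) (0.62,-5.14) (1.03,0.02) (-1.14,5.12)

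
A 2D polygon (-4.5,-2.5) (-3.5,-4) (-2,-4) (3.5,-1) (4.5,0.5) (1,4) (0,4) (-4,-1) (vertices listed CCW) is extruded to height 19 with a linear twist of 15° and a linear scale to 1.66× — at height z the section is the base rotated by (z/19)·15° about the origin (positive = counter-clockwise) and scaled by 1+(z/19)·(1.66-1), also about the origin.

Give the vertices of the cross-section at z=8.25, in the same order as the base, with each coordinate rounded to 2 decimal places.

Cross-section at z=8.25: (-5.39,-3.85) (-3.89,-5.62) (-1.97,-5.40) (4.62,-0.77) (5.68,1.30) (0.69,5.26) (-0.58,5.11) (-4.97,-1.86)

t = z/height = 8.25/19 = 0.434211
s = 1 + (scale-1)·z/height = 1 + (1.66-1)·8.25/19 = 1.286579
θ = twist·z/height = 15°·8.25/19 = 6.5132° = 0.113676 rad
cos θ = 0.993546, sin θ = 0.113431 (intermediates below are computed at full precision and shown rounded to 5 d.p.)
v1: (-4.5,-2.5) → rotate → (-4.18738,-2.99431) → ×s → (-5.38739,-3.85241) → (-5.39,-3.85)
v2: (-3.5,-4) → rotate → (-3.02368,-4.37119) → ×s → (-3.89021,-5.62389) → (-3.89,-5.62)
v3: (-2,-4) → rotate → (-1.53337,-4.20105) → ×s → (-1.97280,-5.40498) → (-1.97,-5.40)
v4: (3.5,-1) → rotate → (3.59084,-0.59654) → ×s → (4.61990,-0.76749) → (4.62,-0.77)
v5: (4.5,0.5) → rotate → (4.41424,1.00721) → ×s → (5.67927,1.29586) → (5.68,1.30)
v6: (1,4) → rotate → (0.53982,4.08761) → ×s → (0.69452,5.25904) → (0.69,5.26)
v7: (0,4) → rotate → (-0.45373,3.97418) → ×s → (-0.58375,5.11310) → (-0.58,5.11)
v8: (-4,-1) → rotate → (-3.86075,-1.44727) → ×s → (-4.96716,-1.86203) → (-4.97,-1.86)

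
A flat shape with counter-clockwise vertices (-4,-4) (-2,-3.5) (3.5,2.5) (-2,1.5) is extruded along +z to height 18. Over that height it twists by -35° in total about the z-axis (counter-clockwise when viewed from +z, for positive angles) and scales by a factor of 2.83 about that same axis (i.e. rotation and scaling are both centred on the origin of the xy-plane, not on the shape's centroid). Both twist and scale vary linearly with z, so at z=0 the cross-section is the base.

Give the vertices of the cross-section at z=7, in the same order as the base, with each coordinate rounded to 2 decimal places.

Cross-section at z=7: (-8.27,-5.04) (-4.74,-5.02) (6.83,2.75) (-2.72,3.30)

t = z/height = 7/18 = 0.388889
s = 1 + (scale-1)·z/height = 1 + (2.83-1)·7/18 = 1.711667
θ = twist·z/height = -35°·7/18 = -13.6111° = -0.237559 rad
cos θ = 0.971915, sin θ = -0.235331 (intermediates below are computed at full precision and shown rounded to 5 d.p.)
v1: (-4,-4) → rotate → (-4.82898,-2.94634) → ×s → (-8.26561,-5.04315) → (-8.27,-5.04)
v2: (-2,-3.5) → rotate → (-2.76749,-2.93104) → ×s → (-4.73702,-5.01697) → (-4.74,-5.02)
v3: (3.5,2.5) → rotate → (3.99003,1.60613) → ×s → (6.82960,2.74916) → (6.83,2.75)
v4: (-2,1.5) → rotate → (-1.59083,1.92853) → ×s → (-2.72298,3.30101) → (-2.72,3.30)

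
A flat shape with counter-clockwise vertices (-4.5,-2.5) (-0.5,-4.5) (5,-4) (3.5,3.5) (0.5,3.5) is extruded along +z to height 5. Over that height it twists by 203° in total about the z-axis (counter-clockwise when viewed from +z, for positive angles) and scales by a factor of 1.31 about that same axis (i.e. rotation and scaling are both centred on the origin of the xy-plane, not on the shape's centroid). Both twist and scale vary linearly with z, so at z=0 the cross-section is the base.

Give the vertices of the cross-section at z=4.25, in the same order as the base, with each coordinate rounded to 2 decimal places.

t = z/height = 4.25/5 = 0.85
s = 1 + (scale-1)·z/height = 1 + (1.31-1)·4.25/5 = 1.263500
θ = twist·z/height = 203°·4.25/5 = 172.5500° = 3.011566 rad
cos θ = -0.991558, sin θ = 0.129661 (intermediates below are computed at full precision and shown rounded to 5 d.p.)
v1: (-4.5,-2.5) → rotate → (4.78617,1.89542) → ×s → (6.04732,2.39487) → (6.05,2.39)
v2: (-0.5,-4.5) → rotate → (1.07925,4.39718) → ×s → (1.36364,5.55584) → (1.36,5.56)
v3: (5,-4) → rotate → (-4.43915,4.61454) → ×s → (-5.60886,5.83047) → (-5.61,5.83)
v4: (3.5,3.5) → rotate → (-3.92427,-3.01664) → ×s → (-4.95831,-3.81153) → (-4.96,-3.81)
v5: (0.5,3.5) → rotate → (-0.94959,-3.40562) → ×s → (-1.19981,-4.30301) → (-1.20,-4.30)

Cross-section at z=4.25: (6.05,2.39) (1.36,5.56) (-5.61,5.83) (-4.96,-3.81) (-1.20,-4.30)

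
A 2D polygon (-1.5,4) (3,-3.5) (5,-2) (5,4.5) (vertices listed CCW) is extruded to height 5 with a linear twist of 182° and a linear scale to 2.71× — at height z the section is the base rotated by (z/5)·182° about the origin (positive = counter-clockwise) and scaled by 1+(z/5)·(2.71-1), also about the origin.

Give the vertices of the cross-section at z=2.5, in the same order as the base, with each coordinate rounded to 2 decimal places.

t = z/height = 2.5/5 = 0.5
s = 1 + (scale-1)·z/height = 1 + (2.71-1)·2.5/5 = 1.855000
θ = twist·z/height = 182°·2.5/5 = 91.0000° = 1.588250 rad
cos θ = -0.017452, sin θ = 0.999848 (intermediates below are computed at full precision and shown rounded to 5 d.p.)
v1: (-1.5,4) → rotate → (-3.97321,-1.56958) → ×s → (-7.37031,-2.91157) → (-7.37,-2.91)
v2: (3,-3.5) → rotate → (3.44711,3.06063) → ×s → (6.39439,5.67746) → (6.39,5.68)
v3: (5,-2) → rotate → (1.91243,5.03414) → ×s → (3.54756,9.33834) → (3.55,9.34)
v4: (5,4.5) → rotate → (-4.58658,4.92070) → ×s → (-8.50810,9.12790) → (-8.51,9.13)

Cross-section at z=2.5: (-7.37,-2.91) (6.39,5.68) (3.55,9.34) (-8.51,9.13)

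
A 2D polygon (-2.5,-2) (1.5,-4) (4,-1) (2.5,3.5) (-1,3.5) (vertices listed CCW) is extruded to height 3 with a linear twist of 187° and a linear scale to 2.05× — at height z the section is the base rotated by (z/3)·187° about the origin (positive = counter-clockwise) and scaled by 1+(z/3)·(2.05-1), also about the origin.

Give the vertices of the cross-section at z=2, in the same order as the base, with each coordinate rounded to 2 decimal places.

t = z/height = 2/3 = 0.666667
s = 1 + (scale-1)·z/height = 1 + (2.05-1)·2/3 = 1.700000
θ = twist·z/height = 187°·2/3 = 124.6667° = 2.175844 rad
cos θ = -0.568801, sin θ = 0.822475 (intermediates below are computed at full precision and shown rounded to 5 d.p.)
v1: (-2.5,-2) → rotate → (3.06695,-0.91859) → ×s → (5.21382,-1.56160) → (5.21,-1.56)
v2: (1.5,-4) → rotate → (2.43670,3.50892) → ×s → (4.14239,5.96516) → (4.14,5.97)
v3: (4,-1) → rotate → (-1.45273,3.85870) → ×s → (-2.46964,6.55979) → (-2.47,6.56)
v4: (2.5,3.5) → rotate → (-4.30067,0.06538) → ×s → (-7.31113,0.11115) → (-7.31,0.11)
v5: (-1,3.5) → rotate → (-2.30986,-2.81328) → ×s → (-3.92676,-4.78257) → (-3.93,-4.78)

Cross-section at z=2: (5.21,-1.56) (4.14,5.97) (-2.47,6.56) (-7.31,0.11) (-3.93,-4.78)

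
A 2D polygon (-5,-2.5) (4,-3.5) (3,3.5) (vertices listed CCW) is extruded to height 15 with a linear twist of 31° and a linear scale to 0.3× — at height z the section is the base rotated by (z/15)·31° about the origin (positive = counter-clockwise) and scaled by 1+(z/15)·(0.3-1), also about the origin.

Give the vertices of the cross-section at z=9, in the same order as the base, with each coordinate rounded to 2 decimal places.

t = z/height = 9/15 = 0.6
s = 1 + (scale-1)·z/height = 1 + (0.3-1)·9/15 = 0.580000
θ = twist·z/height = 31°·9/15 = 18.6000° = 0.324631 rad
cos θ = 0.947768, sin θ = 0.318959 (intermediates below are computed at full precision and shown rounded to 5 d.p.)
v1: (-5,-2.5) → rotate → (-3.94144,-3.96422) → ×s → (-2.28604,-2.29925) → (-2.29,-2.30)
v2: (4,-3.5) → rotate → (4.90743,-2.04135) → ×s → (2.84631,-1.18398) → (2.85,-1.18)
v3: (3,3.5) → rotate → (1.72695,4.27407) → ×s → (1.00163,2.47896) → (1.00,2.48)

Cross-section at z=9: (-2.29,-2.30) (2.85,-1.18) (1.00,2.48)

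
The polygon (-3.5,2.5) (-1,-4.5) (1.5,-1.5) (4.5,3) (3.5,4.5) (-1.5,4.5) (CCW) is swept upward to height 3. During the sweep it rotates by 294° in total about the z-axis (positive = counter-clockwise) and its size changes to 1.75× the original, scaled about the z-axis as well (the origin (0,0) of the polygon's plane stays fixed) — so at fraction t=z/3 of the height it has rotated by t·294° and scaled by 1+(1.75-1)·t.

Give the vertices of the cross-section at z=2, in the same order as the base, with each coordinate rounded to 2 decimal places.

t = z/height = 2/3 = 0.666667
s = 1 + (scale-1)·z/height = 1 + (1.75-1)·2/3 = 1.500000
θ = twist·z/height = 294°·2/3 = 196.0000° = 3.420845 rad
cos θ = -0.961262, sin θ = -0.275637 (intermediates below are computed at full precision and shown rounded to 5 d.p.)
v1: (-3.5,2.5) → rotate → (4.05351,-1.43842) → ×s → (6.08026,-2.15764) → (6.08,-2.16)
v2: (-1,-4.5) → rotate → (-0.27911,4.60131) → ×s → (-0.41866,6.90197) → (-0.42,6.90)
v3: (1.5,-1.5) → rotate → (-1.85535,1.02844) → ×s → (-2.78302,1.54265) → (-2.78,1.54)
v4: (4.5,3) → rotate → (-3.49877,-4.12415) → ×s → (-5.24815,-6.18623) → (-5.25,-6.19)
v5: (3.5,4.5) → rotate → (-2.12405,-5.29041) → ×s → (-3.18607,-7.93561) → (-3.19,-7.94)
v6: (-1.5,4.5) → rotate → (2.68226,-3.91222) → ×s → (4.02339,-5.86833) → (4.02,-5.87)

Cross-section at z=2: (6.08,-2.16) (-0.42,6.90) (-2.78,1.54) (-5.25,-6.19) (-3.19,-7.94) (4.02,-5.87)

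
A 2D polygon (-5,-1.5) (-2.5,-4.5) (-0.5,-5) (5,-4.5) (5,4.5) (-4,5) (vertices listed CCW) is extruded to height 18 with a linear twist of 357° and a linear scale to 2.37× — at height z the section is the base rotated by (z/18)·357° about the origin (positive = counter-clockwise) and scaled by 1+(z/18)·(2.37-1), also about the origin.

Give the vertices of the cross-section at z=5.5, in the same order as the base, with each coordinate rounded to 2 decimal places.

t = z/height = 5.5/18 = 0.305556
s = 1 + (scale-1)·z/height = 1 + (2.37-1)·5.5/18 = 1.418611
θ = twist·z/height = 357°·5.5/18 = 109.0833° = 1.903863 rad
cos θ = -0.326943, sin θ = 0.945044 (intermediates below are computed at full precision and shown rounded to 5 d.p.)
v1: (-5,-1.5) → rotate → (3.05228,-4.23481) → ×s → (4.33000,-6.00754) → (4.33,-6.01)
v2: (-2.5,-4.5) → rotate → (5.07006,-0.89137) → ×s → (7.19244,-1.26450) → (7.19,-1.26)
v3: (-0.5,-5) → rotate → (4.88869,1.16219) → ×s → (6.93515,1.64870) → (6.94,1.65)
v4: (5,-4.5) → rotate → (2.61798,6.19646) → ×s → (3.71390,8.79037) → (3.71,8.79)
v5: (5,4.5) → rotate → (-5.88741,3.25398) → ×s → (-8.35195,4.61613) → (-8.35,4.62)
v6: (-4,5) → rotate → (-3.41745,-5.41489) → ×s → (-4.84803,-7.68162) → (-4.85,-7.68)

Cross-section at z=5.5: (4.33,-6.01) (7.19,-1.26) (6.94,1.65) (3.71,8.79) (-8.35,4.62) (-4.85,-7.68)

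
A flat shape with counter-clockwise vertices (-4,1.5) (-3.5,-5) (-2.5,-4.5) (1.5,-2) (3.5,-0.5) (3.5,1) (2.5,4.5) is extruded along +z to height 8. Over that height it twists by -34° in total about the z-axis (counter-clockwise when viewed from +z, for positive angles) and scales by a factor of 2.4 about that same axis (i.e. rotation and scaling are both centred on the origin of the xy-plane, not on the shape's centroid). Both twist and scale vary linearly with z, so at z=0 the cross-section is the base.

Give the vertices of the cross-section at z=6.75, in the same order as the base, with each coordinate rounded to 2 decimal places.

t = z/height = 6.75/8 = 0.84375
s = 1 + (scale-1)·z/height = 1 + (2.4-1)·6.75/8 = 2.181250
θ = twist·z/height = -34°·6.75/8 = -28.6875° = -0.500691 rad
cos θ = 0.877251, sin θ = -0.480032 (intermediates below are computed at full precision and shown rounded to 5 d.p.)
v1: (-4,1.5) → rotate → (-2.78896,3.23600) → ×s → (-6.08341,7.05854) → (-6.08,7.06)
v2: (-3.5,-5) → rotate → (-5.47054,-2.70614) → ×s → (-11.93261,-5.90277) → (-11.93,-5.90)
v3: (-2.5,-4.5) → rotate → (-4.35327,-2.74755) → ×s → (-9.49557,-5.99309) → (-9.50,-5.99)
v4: (1.5,-2) → rotate → (0.35581,-2.47455) → ×s → (0.77612,-5.39761) → (0.78,-5.40)
v5: (3.5,-0.5) → rotate → (2.83036,-2.11874) → ×s → (6.17373,-4.62150) → (6.17,-4.62)
v6: (3.5,1) → rotate → (3.55041,-0.80286) → ×s → (7.74433,-1.75124) → (7.74,-1.75)
v7: (2.5,4.5) → rotate → (4.35327,2.74755) → ×s → (9.49557,5.99309) → (9.50,5.99)

Cross-section at z=6.75: (-6.08,7.06) (-11.93,-5.90) (-9.50,-5.99) (0.78,-5.40) (6.17,-4.62) (7.74,-1.75) (9.50,5.99)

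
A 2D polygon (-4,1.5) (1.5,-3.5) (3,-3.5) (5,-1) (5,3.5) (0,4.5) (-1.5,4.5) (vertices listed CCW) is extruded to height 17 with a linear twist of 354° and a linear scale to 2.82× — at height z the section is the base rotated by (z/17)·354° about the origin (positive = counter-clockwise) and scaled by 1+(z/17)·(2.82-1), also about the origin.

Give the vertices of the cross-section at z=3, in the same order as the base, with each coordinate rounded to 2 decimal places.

Cross-section at z=3: (-4.20,-3.77) (5.02,-0.38) (5.93,1.38) (4.22,5.25) (-1.05,8.00) (-5.27,2.75) (-6.19,0.99)

t = z/height = 3/17 = 0.176471
s = 1 + (scale-1)·z/height = 1 + (2.82-1)·3/17 = 1.321176
θ = twist·z/height = 354°·3/17 = 62.4706° = 1.090317 rad
cos θ = 0.462204, sin θ = 0.886774 (intermediates below are computed at full precision and shown rounded to 5 d.p.)
v1: (-4,1.5) → rotate → (-3.17898,-2.85379) → ×s → (-4.19999,-3.77036) → (-4.20,-3.77)
v2: (1.5,-3.5) → rotate → (3.79701,-0.28755) → ×s → (5.01653,-0.37991) → (5.02,-0.38)
v3: (3,-3.5) → rotate → (4.49032,1.04261) → ×s → (5.93250,1.37747) → (5.93,1.38)
v4: (5,-1) → rotate → (3.19779,3.97166) → ×s → (4.22485,5.24727) → (4.22,5.25)
v5: (5,3.5) → rotate → (-0.79269,6.05158) → ×s → (-1.04728,7.99521) → (-1.05,8.00)
v6: (0,4.5) → rotate → (-3.99048,2.07992) → ×s → (-5.27213,2.74794) → (-5.27,2.75)
v7: (-1.5,4.5) → rotate → (-4.68379,0.74976) → ×s → (-6.18811,0.99056) → (-6.19,0.99)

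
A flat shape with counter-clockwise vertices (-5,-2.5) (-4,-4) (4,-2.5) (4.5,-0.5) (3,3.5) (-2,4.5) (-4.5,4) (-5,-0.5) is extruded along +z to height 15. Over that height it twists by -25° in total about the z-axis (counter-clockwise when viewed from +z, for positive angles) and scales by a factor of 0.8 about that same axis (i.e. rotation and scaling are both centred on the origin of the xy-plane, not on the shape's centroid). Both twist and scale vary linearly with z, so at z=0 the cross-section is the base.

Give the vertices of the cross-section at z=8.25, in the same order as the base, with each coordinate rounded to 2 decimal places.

t = z/height = 8.25/15 = 0.55
s = 1 + (scale-1)·z/height = 1 + (0.8-1)·8.25/15 = 0.890000
θ = twist·z/height = -25°·8.25/15 = -13.7500° = -0.239983 rad
cos θ = 0.971342, sin θ = -0.237686 (intermediates below are computed at full precision and shown rounded to 5 d.p.)
v1: (-5,-2.5) → rotate → (-5.45093,-1.23993) → ×s → (-4.85132,-1.10353) → (-4.85,-1.10)
v2: (-4,-4) → rotate → (-4.83611,-2.93462) → ×s → (-4.30414,-2.61182) → (-4.30,-2.61)
v3: (4,-2.5) → rotate → (3.29115,-3.37910) → ×s → (2.92913,-3.00740) → (2.93,-3.01)
v4: (4.5,-0.5) → rotate → (4.25220,-1.55526) → ×s → (3.78445,-1.38418) → (3.78,-1.38)
v5: (3,3.5) → rotate → (3.74593,2.68664) → ×s → (3.33387,2.39111) → (3.33,2.39)
v6: (-2,4.5) → rotate → (-0.87310,4.84641) → ×s → (-0.77706,4.31331) → (-0.78,4.31)
v7: (-4.5,4) → rotate → (-3.42030,4.95495) → ×s → (-3.04406,4.40991) → (-3.04,4.41)
v8: (-5,-0.5) → rotate → (-4.97555,0.70276) → ×s → (-4.42824,0.62545) → (-4.43,0.63)

Cross-section at z=8.25: (-4.85,-1.10) (-4.30,-2.61) (2.93,-3.01) (3.78,-1.38) (3.33,2.39) (-0.78,4.31) (-3.04,4.41) (-4.43,0.63)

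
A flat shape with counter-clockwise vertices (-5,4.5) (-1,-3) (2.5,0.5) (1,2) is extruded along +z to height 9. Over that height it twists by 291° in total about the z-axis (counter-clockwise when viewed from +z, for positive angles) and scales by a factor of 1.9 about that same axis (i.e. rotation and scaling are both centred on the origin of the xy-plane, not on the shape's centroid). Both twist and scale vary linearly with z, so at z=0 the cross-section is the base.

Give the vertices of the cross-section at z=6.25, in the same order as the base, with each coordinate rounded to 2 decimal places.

t = z/height = 6.25/9 = 0.694444
s = 1 + (scale-1)·z/height = 1 + (1.9-1)·6.25/9 = 1.625000
θ = twist·z/height = 291°·6.25/9 = 202.0833° = 3.527020 rad
cos θ = -0.926638, sin θ = -0.375955 (intermediates below are computed at full precision and shown rounded to 5 d.p.)
v1: (-5,4.5) → rotate → (6.32499,-2.29010) → ×s → (10.27810,-3.72141) → (10.28,-3.72)
v2: (-1,-3) → rotate → (-0.20123,3.15587) → ×s → (-0.32699,5.12829) → (-0.33,5.13)
v3: (2.5,0.5) → rotate → (-2.12862,-1.40321) → ×s → (-3.45900,-2.28021) → (-3.46,-2.28)
v4: (1,2) → rotate → (-0.17473,-2.22923) → ×s → (-0.28393,-3.62250) → (-0.28,-3.62)

Cross-section at z=6.25: (10.28,-3.72) (-0.33,5.13) (-3.46,-2.28) (-0.28,-3.62)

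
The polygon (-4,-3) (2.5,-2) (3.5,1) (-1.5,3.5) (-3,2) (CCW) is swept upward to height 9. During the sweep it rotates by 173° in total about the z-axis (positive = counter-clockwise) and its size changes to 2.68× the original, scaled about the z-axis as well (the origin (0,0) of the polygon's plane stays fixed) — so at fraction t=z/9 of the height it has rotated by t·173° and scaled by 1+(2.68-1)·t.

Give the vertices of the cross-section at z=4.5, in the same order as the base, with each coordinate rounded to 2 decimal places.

Cross-section at z=4.5: (5.06,-7.68) (3.95,4.37) (-1.44,6.54) (-6.60,-2.36) (-4.01,-5.29)

t = z/height = 4.5/9 = 0.5
s = 1 + (scale-1)·z/height = 1 + (2.68-1)·4.5/9 = 1.840000
θ = twist·z/height = 173°·4.5/9 = 86.5000° = 1.509710 rad
cos θ = 0.061049, sin θ = 0.998135 (intermediates below are computed at full precision and shown rounded to 5 d.p.)
v1: (-4,-3) → rotate → (2.75021,-4.17568) → ×s → (5.06039,-7.68326) → (5.06,-7.68)
v2: (2.5,-2) → rotate → (2.14889,2.37324) → ×s → (3.95396,4.36676) → (3.95,4.37)
v3: (3.5,1) → rotate → (-0.78446,3.55452) → ×s → (-1.44342,6.54032) → (-1.44,6.54)
v4: (-1.5,3.5) → rotate → (-3.58504,-1.28353) → ×s → (-6.59648,-2.36170) → (-6.60,-2.36)
v5: (-3,2) → rotate → (-2.17942,-2.87231) → ×s → (-4.01012,-5.28505) → (-4.01,-5.29)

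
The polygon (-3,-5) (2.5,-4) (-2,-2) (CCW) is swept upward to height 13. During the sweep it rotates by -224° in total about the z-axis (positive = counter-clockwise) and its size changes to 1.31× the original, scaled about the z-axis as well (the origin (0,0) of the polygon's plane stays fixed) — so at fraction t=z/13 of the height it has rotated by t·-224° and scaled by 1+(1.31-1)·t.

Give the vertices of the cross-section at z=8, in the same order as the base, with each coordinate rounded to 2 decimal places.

t = z/height = 8/13 = 0.615385
s = 1 + (scale-1)·z/height = 1 + (1.31-1)·8/13 = 1.190769
θ = twist·z/height = -224°·8/13 = -137.8462° = -2.405869 rad
cos θ = -0.741345, sin θ = -0.671124 (intermediates below are computed at full precision and shown rounded to 5 d.p.)
v1: (-3,-5) → rotate → (-1.13158,5.72010) → ×s → (-1.34745,6.81132) → (-1.35,6.81)
v2: (2.5,-4) → rotate → (-4.53786,1.28757) → ×s → (-5.40354,1.53320) → (-5.40,1.53)
v3: (-2,-2) → rotate → (0.14044,2.82494) → ×s → (0.16724,3.36385) → (0.17,3.36)

Cross-section at z=8: (-1.35,6.81) (-5.40,1.53) (0.17,3.36)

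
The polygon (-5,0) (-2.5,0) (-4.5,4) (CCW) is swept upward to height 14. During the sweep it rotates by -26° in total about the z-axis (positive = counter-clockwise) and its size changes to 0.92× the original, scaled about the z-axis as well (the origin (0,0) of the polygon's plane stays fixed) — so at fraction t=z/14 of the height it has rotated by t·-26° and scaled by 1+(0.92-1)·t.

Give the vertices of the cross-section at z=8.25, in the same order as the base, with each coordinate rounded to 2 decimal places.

t = z/height = 8.25/14 = 0.589286
s = 1 + (scale-1)·z/height = 1 + (0.92-1)·8.25/14 = 0.952857
θ = twist·z/height = -26°·8.25/14 = -15.3214° = -0.267409 rad
cos θ = 0.964459, sin θ = -0.264234 (intermediates below are computed at full precision and shown rounded to 5 d.p.)
v1: (-5,0) → rotate → (-4.82229,1.32117) → ×s → (-4.59496,1.25889) → (-4.59,1.26)
v2: (-2.5,0) → rotate → (-2.41115,0.66058) → ×s → (-2.29748,0.62944) → (-2.30,0.63)
v3: (-4.5,4) → rotate → (-3.28313,5.04689) → ×s → (-3.12835,4.80896) → (-3.13,4.81)

Cross-section at z=8.25: (-4.59,1.26) (-2.30,0.63) (-3.13,4.81)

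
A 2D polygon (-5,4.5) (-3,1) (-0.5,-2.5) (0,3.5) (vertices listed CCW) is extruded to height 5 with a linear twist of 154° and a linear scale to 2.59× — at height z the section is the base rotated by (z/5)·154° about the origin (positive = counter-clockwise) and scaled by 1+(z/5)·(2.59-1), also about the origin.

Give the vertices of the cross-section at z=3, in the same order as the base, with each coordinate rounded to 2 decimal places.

t = z/height = 3/5 = 0.6
s = 1 + (scale-1)·z/height = 1 + (2.59-1)·3/5 = 1.954000
θ = twist·z/height = 154°·3/5 = 92.4000° = 1.612684 rad
cos θ = -0.041876, sin θ = 0.999123 (intermediates below are computed at full precision and shown rounded to 5 d.p.)
v1: (-5,4.5) → rotate → (-4.28667,-5.18405) → ×s → (-8.37616,-10.12964) → (-8.38,-10.13)
v2: (-3,1) → rotate → (-0.87350,-3.03924) → ×s → (-1.70681,-5.93868) → (-1.71,-5.94)
v3: (-0.5,-2.5) → rotate → (2.51874,-0.39487) → ×s → (4.92163,-0.77158) → (4.92,-0.77)
v4: (0,3.5) → rotate → (-3.49693,-0.14656) → ×s → (-6.83300,-0.28639) → (-6.83,-0.29)

Cross-section at z=3: (-8.38,-10.13) (-1.71,-5.94) (4.92,-0.77) (-6.83,-0.29)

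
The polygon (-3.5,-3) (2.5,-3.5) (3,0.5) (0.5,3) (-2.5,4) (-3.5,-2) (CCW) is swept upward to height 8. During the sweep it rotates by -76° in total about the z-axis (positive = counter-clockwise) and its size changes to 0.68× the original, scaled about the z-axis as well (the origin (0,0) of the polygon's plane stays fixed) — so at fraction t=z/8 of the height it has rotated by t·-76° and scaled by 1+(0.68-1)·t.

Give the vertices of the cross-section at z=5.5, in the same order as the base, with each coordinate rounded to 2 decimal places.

Cross-section at z=5.5: (-3.52,0.73) (-0.96,-3.21) (1.74,-1.61) (2.09,1.12) (1.27,3.45) (-2.90,1.20)

t = z/height = 5.5/8 = 0.6875
s = 1 + (scale-1)·z/height = 1 + (0.68-1)·5.5/8 = 0.780000
θ = twist·z/height = -76°·5.5/8 = -52.2500° = -0.911935 rad
cos θ = 0.612217, sin θ = -0.790690 (intermediates below are computed at full precision and shown rounded to 5 d.p.)
v1: (-3.5,-3) → rotate → (-4.51483,0.93076) → ×s → (-3.52157,0.72599) → (-3.52,0.73)
v2: (2.5,-3.5) → rotate → (-1.23687,-4.11948) → ×s → (-0.96476,-3.21320) → (-0.96,-3.21)
v3: (3,0.5) → rotate → (2.23200,-2.06596) → ×s → (1.74096,-1.61145) → (1.74,-1.61)
v4: (0.5,3) → rotate → (2.67818,1.44131) → ×s → (2.08898,1.12422) → (2.09,1.12)
v5: (-2.5,4) → rotate → (1.63222,4.42559) → ×s → (1.27313,3.45196) → (1.27,3.45)
v6: (-3.5,-2) → rotate → (-3.72414,1.54298) → ×s → (-2.90483,1.20352) → (-2.90,1.20)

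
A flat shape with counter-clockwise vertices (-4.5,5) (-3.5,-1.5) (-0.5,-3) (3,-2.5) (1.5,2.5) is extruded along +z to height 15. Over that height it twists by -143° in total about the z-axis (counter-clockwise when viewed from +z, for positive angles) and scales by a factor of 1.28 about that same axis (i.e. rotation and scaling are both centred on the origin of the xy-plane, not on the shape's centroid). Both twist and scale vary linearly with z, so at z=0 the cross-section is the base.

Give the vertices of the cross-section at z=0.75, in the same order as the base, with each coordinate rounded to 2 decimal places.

t = z/height = 0.75/15 = 0.05
s = 1 + (scale-1)·z/height = 1 + (1.28-1)·0.75/15 = 1.014000
θ = twist·z/height = -143°·0.75/15 = -7.1500° = -0.124791 rad
cos θ = 0.992224, sin θ = -0.124467 (intermediates below are computed at full precision and shown rounded to 5 d.p.)
v1: (-4.5,5) → rotate → (-3.84267,5.52122) → ×s → (-3.89647,5.59852) → (-3.90,5.60)
v2: (-3.5,-1.5) → rotate → (-3.65948,-1.05270) → ×s → (-3.71072,-1.06744) → (-3.71,-1.07)
v3: (-0.5,-3) → rotate → (-0.86951,-2.91444) → ×s → (-0.88169,-2.95524) → (-0.88,-2.96)
v4: (3,-2.5) → rotate → (2.66550,-2.85396) → ×s → (2.70282,-2.89392) → (2.70,-2.89)
v5: (1.5,2.5) → rotate → (1.79950,2.29386) → ×s → (1.82470,2.32597) → (1.82,2.33)

Cross-section at z=0.75: (-3.90,5.60) (-3.71,-1.07) (-0.88,-2.96) (2.70,-2.89) (1.82,2.33)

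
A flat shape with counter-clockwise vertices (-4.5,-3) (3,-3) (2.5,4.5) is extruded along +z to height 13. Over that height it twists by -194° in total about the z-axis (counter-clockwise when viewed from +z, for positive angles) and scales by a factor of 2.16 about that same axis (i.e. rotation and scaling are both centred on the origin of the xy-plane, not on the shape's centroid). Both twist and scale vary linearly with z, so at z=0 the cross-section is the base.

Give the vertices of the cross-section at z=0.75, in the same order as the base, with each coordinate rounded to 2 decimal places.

t = z/height = 0.75/13 = 0.0576923
s = 1 + (scale-1)·z/height = 1 + (2.16-1)·0.75/13 = 1.066923
θ = twist·z/height = -194°·0.75/13 = -11.1923° = -0.195343 rad
cos θ = 0.980981, sin θ = -0.194103 (intermediates below are computed at full precision and shown rounded to 5 d.p.)
v1: (-4.5,-3) → rotate → (-4.99672,-2.06948) → ×s → (-5.33112,-2.20798) → (-5.33,-2.21)
v2: (3,-3) → rotate → (2.36064,-3.52525) → ×s → (2.51862,-3.76117) → (2.52,-3.76)
v3: (2.5,4.5) → rotate → (3.32591,3.92916) → ×s → (3.54850,4.19211) → (3.55,4.19)

Cross-section at z=0.75: (-5.33,-2.21) (2.52,-3.76) (3.55,4.19)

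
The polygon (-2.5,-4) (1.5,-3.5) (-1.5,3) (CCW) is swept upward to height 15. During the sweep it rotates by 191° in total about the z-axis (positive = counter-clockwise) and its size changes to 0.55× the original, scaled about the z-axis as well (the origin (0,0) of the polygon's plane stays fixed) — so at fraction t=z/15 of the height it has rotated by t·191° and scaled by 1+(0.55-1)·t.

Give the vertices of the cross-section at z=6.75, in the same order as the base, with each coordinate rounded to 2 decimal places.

Cross-section at z=6.75: (3.04,-2.21) (2.87,1.00) (-2.47,-1.02)

t = z/height = 6.75/15 = 0.45
s = 1 + (scale-1)·z/height = 1 + (0.55-1)·6.75/15 = 0.797500
θ = twist·z/height = 191°·6.75/15 = 85.9500° = 1.500110 rad
cos θ = 0.070627, sin θ = 0.997503 (intermediates below are computed at full precision and shown rounded to 5 d.p.)
v1: (-2.5,-4) → rotate → (3.81344,-2.77626) → ×s → (3.04122,-2.21407) → (3.04,-2.21)
v2: (1.5,-3.5) → rotate → (3.59720,1.24906) → ×s → (2.86877,0.99613) → (2.87,1.00)
v3: (-1.5,3) → rotate → (-3.09845,-1.28437) → ×s → (-2.47101,-1.02429) → (-2.47,-1.02)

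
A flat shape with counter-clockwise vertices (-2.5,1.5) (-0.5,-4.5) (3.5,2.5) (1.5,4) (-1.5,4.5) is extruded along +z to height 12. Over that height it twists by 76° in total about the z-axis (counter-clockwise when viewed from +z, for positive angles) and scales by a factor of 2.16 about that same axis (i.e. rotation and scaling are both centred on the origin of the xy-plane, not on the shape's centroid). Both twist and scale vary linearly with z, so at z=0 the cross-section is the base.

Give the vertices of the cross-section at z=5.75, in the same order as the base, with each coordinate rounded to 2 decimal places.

Cross-section at z=5.75: (-4.52,-0.43) (3.53,-6.10) (2.07,6.36) (-1.82,6.39) (-6.03,4.25)

t = z/height = 5.75/12 = 0.479167
s = 1 + (scale-1)·z/height = 1 + (2.16-1)·5.75/12 = 1.555833
θ = twist·z/height = 76°·5.75/12 = 36.4167° = 0.635591 rad
cos θ = 0.804721, sin θ = 0.593653 (intermediates below are computed at full precision and shown rounded to 5 d.p.)
v1: (-2.5,1.5) → rotate → (-2.90228,-0.27705) → ×s → (-4.51547,-0.43104) → (-4.52,-0.43)
v2: (-0.5,-4.5) → rotate → (2.26908,-3.91807) → ×s → (3.53031,-6.09587) → (3.53,-6.10)
v3: (3.5,2.5) → rotate → (1.33239,4.08959) → ×s → (2.07298,6.36272) → (2.07,6.36)
v4: (1.5,4) → rotate → (-1.16753,4.10936) → ×s → (-1.81648,6.39349) → (-1.82,6.39)
v5: (-1.5,4.5) → rotate → (-3.87852,2.73077) → ×s → (-6.03433,4.24862) → (-6.03,4.25)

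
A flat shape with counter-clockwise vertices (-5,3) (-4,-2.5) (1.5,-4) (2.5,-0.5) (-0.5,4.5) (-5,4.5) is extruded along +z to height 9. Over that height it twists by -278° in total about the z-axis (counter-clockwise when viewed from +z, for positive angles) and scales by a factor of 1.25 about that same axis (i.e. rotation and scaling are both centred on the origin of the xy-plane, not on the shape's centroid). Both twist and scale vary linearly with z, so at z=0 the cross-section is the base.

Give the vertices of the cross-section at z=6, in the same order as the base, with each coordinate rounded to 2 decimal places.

Cross-section at z=6: (5.48,-4.03) (4.92,2.47) (-1.31,4.81) (-2.85,0.85) (0.09,-5.28) (5.32,-5.77)

t = z/height = 6/9 = 0.666667
s = 1 + (scale-1)·z/height = 1 + (1.25-1)·6/9 = 1.166667
θ = twist·z/height = -278°·6/9 = -185.3333° = -3.234677 rad
cos θ = -0.995671, sin θ = 0.092950 (intermediates below are computed at full precision and shown rounded to 5 d.p.)
v1: (-5,3) → rotate → (4.69950,-3.45176) → ×s → (5.48276,-4.02706) → (5.48,-4.03)
v2: (-4,-2.5) → rotate → (4.21506,2.11738) → ×s → (4.91757,2.47027) → (4.92,2.47)
v3: (1.5,-4) → rotate → (-1.12171,4.12211) → ×s → (-1.30866,4.80913) → (-1.31,4.81)
v4: (2.5,-0.5) → rotate → (-2.44270,0.73021) → ×s → (-2.84982,0.85191) → (-2.85,0.85)
v5: (-0.5,4.5) → rotate → (0.07956,-4.52699) → ×s → (0.09282,-5.28149) → (0.09,-5.28)
v6: (-5,4.5) → rotate → (4.56008,-4.94527) → ×s → (5.32009,-5.76948) → (5.32,-5.77)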